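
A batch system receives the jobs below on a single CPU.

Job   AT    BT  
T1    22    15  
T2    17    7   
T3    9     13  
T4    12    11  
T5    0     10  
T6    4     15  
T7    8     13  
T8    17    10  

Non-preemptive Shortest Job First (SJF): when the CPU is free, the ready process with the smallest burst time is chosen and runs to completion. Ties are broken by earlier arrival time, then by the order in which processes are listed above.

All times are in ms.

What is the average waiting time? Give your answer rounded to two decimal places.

Timeline: | T5 0-10 | T7 10-23 | T2 23-30 | T8 30-40 | T4 40-51 | T3 51-64 | T6 64-79 | T1 79-94 |
Completion: T1=94  T2=30  T3=64  T4=51  T5=10  T6=79  T7=23  T8=40
Waiting times: T1=57, T2=6, T3=42, T4=28, T5=0, T6=60, T7=2, T8=13
Average waiting = (57+6+42+28+0+60+2+13) / 8 = 208/8 = 26.00

26.00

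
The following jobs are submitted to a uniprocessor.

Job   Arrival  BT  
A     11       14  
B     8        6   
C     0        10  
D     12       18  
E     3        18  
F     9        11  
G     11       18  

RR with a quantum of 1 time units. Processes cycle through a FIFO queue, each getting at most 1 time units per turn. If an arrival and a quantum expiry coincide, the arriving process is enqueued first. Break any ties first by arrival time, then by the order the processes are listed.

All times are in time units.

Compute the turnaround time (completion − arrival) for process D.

Gantt: | C 0-3 | E 3-4 | C 4-5 | E 5-6 | C 6-7 | E 7-8 | C 8-9 | B 9-10 | E 10-11 | F 11-12 | C 12-13 | B 13-14 | A 14-15 | G 15-16 | E 16-17 | D 17-18 | F 18-19 | C 19-20 | B 20-21 | A 21-22 | G 22-23 | E 23-24 | D 24-25 | F 25-26 | C 26-27 | B 27-28 | A 28-29 | G 29-30 | E 30-31 | D 31-32 | F 32-33 | C 33-34 | B 34-35 | A 35-36 | G 36-37 | E 37-38 | D 38-39 | F 39-40 | B 40-41 | A 41-42 | G 42-43 | E 43-44 | D 44-45 | F 45-46 | A 46-47 | G 47-48 | E 48-49 | D 49-50 | F 50-51 | A 51-52 | G 52-53 | E 53-54 | D 54-55 | F 55-56 | A 56-57 | G 57-58 | E 58-59 | D 59-60 | F 60-61 | A 61-62 | G 62-63 | E 63-64 | D 64-65 | F 65-66 | A 66-67 | G 67-68 | E 68-69 | D 69-70 | F 70-71 | A 71-72 | G 72-73 | E 73-74 | D 74-75 | A 75-76 | G 76-77 | E 77-78 | D 78-79 | A 79-80 | G 80-81 | E 81-82 | D 82-83 | A 83-84 | G 84-85 | E 85-86 | D 86-87 | G 87-88 | D 88-89 | G 89-90 | D 90-91 | G 91-92 | D 92-93 | G 93-94 | D 94-95 |
Completion: A=84  B=41  C=34  D=95  E=86  F=71  G=94
Turnaround(D) = completion − arrival = 95 − 12 = 83

83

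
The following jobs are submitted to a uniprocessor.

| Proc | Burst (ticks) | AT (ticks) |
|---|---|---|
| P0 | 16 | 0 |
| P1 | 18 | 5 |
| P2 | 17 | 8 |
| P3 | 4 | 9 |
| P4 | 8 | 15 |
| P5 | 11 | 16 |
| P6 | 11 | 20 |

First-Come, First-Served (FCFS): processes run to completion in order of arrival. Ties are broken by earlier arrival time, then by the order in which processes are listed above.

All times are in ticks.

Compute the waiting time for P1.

Timeline: | P0 0-16 | P1 16-34 | P2 34-51 | P3 51-55 | P4 55-63 | P5 63-74 | P6 74-85 |
Completion: P0=16  P1=34  P2=51  P3=55  P4=63  P5=74  P6=85
Turnaround (C−A): P0=16  P1=29  P2=43  P3=46  P4=48  P5=58  P6=65
Waiting(P1) = turnaround − burst = 29 − 18 = 11

11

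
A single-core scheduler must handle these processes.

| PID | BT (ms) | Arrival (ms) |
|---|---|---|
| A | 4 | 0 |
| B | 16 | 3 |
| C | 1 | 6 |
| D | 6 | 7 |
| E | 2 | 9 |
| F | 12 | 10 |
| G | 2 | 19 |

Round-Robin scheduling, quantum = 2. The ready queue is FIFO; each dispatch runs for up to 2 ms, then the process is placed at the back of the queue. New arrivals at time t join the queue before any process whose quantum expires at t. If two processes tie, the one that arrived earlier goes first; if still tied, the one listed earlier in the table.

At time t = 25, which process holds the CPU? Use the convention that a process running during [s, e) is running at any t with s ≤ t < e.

D

Timeline: | A 0-4 | B 4-6 | C 6-7 | B 7-9 | D 9-11 | E 11-13 | B 13-15 | F 15-17 | D 17-19 | B 19-21 | F 21-23 | G 23-25 | D 25-27 | B 27-29 | F 29-31 | B 31-33 | F 33-35 | B 35-37 | F 37-39 | B 39-41 | F 41-43 |
Completion: A=4  B=41  C=7  D=27  E=13  F=43  G=25
Turnaround (C−A): A=4  B=38  C=1  D=20  E=4  F=33  G=6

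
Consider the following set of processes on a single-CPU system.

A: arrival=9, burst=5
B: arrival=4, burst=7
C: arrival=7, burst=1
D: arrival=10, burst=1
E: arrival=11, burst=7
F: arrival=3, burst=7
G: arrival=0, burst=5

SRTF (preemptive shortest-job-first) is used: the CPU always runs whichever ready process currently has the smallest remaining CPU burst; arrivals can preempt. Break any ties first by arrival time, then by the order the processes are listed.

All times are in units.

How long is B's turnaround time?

22

Schedule: | G 0-5 | F 5-7 | C 7-8 | F 8-10 | D 10-11 | F 11-14 | A 14-19 | B 19-26 | E 26-33 |
Completion: A=19  B=26  C=8  D=11  E=33  F=14  G=5
Turnaround(B) = completion − arrival = 26 − 4 = 22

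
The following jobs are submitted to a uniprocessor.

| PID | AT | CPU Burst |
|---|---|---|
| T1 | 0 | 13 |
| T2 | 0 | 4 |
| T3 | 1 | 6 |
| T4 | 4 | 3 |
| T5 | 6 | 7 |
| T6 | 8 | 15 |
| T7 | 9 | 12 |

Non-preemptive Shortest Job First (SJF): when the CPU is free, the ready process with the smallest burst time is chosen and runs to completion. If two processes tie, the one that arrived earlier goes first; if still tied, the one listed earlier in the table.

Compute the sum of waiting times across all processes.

Timeline: | T2 0-4 | T4 4-7 | T3 7-13 | T5 13-20 | T7 20-32 | T1 32-45 | T6 45-60 |
Completion: T1=45  T2=4  T3=13  T4=7  T5=20  T6=60  T7=32
Turnaround (C−A): T1=45  T2=4  T3=12  T4=3  T5=14  T6=52  T7=23
Waiting = turnaround − burst: T1=32, T2=0, T3=6, T4=0, T5=7, T6=37, T7=11
Total waiting = 32 + 0 + 6 + 0 + 7 + 37 + 11 = 93

93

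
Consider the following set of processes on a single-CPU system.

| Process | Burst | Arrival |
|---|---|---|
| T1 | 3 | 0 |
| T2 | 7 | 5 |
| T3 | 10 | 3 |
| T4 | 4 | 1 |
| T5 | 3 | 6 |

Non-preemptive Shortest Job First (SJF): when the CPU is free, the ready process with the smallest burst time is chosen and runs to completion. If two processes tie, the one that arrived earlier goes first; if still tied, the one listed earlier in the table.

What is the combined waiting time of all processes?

Gantt: | T1 0-3 | T4 3-7 | T5 7-10 | T2 10-17 | T3 17-27 |
Completion: T1=3  T2=17  T3=27  T4=7  T5=10
Turnaround (C−A): T1=3  T2=12  T3=24  T4=6  T5=4
Waiting = turnaround − burst: T1=0, T2=5, T3=14, T4=2, T5=1
Total waiting = 0 + 5 + 14 + 2 + 1 = 22

22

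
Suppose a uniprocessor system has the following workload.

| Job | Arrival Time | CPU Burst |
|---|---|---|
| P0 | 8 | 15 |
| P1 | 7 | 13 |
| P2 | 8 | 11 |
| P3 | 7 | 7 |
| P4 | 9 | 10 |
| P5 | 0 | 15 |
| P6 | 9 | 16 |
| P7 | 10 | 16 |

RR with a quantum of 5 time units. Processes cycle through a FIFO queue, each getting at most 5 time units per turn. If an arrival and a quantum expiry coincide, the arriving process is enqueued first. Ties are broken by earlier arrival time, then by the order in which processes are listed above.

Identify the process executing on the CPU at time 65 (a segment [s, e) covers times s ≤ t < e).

P2

Gantt: | P5 0-10 | P1 10-15 | P3 15-20 | P0 20-25 | P2 25-30 | P4 30-35 | P6 35-40 | P7 40-45 | P5 45-50 | P1 50-55 | P3 55-57 | P0 57-62 | P2 62-67 | P4 67-72 | P6 72-77 | P7 77-82 | P1 82-85 | P0 85-90 | P2 90-91 | P6 91-96 | P7 96-101 | P6 101-102 | P7 102-103 |
Completion: P0=90  P1=85  P2=91  P3=57  P4=72  P5=50  P6=102  P7=103
Turnaround (C−A): P0=82  P1=78  P2=83  P3=50  P4=63  P5=50  P6=93  P7=93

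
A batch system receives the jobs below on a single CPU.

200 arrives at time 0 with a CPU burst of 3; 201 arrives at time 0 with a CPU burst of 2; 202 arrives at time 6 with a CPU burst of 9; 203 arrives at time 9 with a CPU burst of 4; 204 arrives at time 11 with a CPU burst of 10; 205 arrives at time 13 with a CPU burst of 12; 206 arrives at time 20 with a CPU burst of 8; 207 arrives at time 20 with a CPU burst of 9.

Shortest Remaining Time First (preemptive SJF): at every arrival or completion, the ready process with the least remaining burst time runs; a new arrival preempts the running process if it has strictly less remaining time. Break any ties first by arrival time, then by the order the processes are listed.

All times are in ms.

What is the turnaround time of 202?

Gantt: | 201 0-2 | 200 2-5 | idle 5-6 | 202 6-9 | 203 9-13 | 202 13-19 | 204 19-20 | 206 20-28 | 204 28-37 | 207 37-46 | 205 46-58 |
Completion: 200=5  201=2  202=19  203=13  204=37  205=58  206=28  207=46
Turnaround (C−A): 200=5  201=2  202=13  203=4  204=26  205=45  206=8  207=26
Turnaround(202) = completion − arrival = 19 − 6 = 13

13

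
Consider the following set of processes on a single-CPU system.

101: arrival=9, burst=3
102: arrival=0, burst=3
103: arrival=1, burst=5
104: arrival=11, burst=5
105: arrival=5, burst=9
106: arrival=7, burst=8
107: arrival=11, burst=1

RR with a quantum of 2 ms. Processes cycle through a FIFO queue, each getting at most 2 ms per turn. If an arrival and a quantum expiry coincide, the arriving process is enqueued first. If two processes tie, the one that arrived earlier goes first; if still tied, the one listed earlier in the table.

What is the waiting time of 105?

Schedule: | 102 0-2 | 103 2-4 | 102 4-5 | 103 5-7 | 105 7-9 | 106 9-11 | 103 11-12 | 101 12-14 | 105 14-16 | 104 16-18 | 107 18-19 | 106 19-21 | 101 21-22 | 105 22-24 | 104 24-26 | 106 26-28 | 105 28-30 | 104 30-31 | 106 31-33 | 105 33-34 |
Completion: 101=22  102=5  103=12  104=31  105=34  106=33  107=19
Turnaround (C−A): 101=13  102=5  103=11  104=20  105=29  106=26  107=8
Waiting(105) = turnaround − burst = 29 − 9 = 20

20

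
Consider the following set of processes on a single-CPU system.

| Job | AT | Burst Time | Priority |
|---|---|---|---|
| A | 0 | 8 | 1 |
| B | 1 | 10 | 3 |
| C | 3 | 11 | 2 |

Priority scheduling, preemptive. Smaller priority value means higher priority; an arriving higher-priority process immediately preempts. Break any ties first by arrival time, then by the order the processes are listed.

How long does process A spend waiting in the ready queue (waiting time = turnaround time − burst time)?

0

Schedule: | A 0-8 | C 8-19 | B 19-29 |
Completion: A=8  B=29  C=19
Turnaround (C−A): A=8  B=28  C=16
Waiting(A) = turnaround − burst = 8 − 8 = 0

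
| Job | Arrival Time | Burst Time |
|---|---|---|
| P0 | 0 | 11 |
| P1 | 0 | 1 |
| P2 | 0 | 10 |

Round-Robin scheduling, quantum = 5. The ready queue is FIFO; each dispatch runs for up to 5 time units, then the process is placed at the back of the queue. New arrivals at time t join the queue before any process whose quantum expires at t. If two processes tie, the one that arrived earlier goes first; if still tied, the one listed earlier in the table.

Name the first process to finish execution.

Schedule: | P0 0-5 | P1 5-6 | P2 6-11 | P0 11-16 | P2 16-21 | P0 21-22 |
Completion: P0=22  P1=6  P2=21
Turnaround (C−A): P0=22  P1=6  P2=21
Finish order: P1 → P2 → P0

P1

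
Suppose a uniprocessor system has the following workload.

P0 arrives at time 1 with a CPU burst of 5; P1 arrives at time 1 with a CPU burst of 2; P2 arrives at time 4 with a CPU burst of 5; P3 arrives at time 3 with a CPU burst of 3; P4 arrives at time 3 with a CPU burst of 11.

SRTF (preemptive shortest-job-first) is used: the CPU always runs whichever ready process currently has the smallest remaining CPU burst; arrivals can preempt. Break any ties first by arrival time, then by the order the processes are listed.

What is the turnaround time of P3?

3

Schedule: | idle 0-1 | P1 1-3 | P3 3-6 | P0 6-11 | P2 11-16 | P4 16-27 |
Completion: P0=11  P1=3  P2=16  P3=6  P4=27
Turnaround(P3) = completion − arrival = 6 − 3 = 3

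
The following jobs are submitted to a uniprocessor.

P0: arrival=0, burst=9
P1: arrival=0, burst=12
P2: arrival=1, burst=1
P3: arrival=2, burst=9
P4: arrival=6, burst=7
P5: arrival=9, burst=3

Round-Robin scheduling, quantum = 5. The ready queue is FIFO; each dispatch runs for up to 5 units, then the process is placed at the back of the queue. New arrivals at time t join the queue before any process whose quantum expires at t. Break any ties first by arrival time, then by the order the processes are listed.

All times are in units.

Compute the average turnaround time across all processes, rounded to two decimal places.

Gantt: | P0 0-5 | P1 5-10 | P2 10-11 | P3 11-16 | P0 16-20 | P4 20-25 | P5 25-28 | P1 28-33 | P3 33-37 | P4 37-39 | P1 39-41 |
Completion: P0=20  P1=41  P2=11  P3=37  P4=39  P5=28
Turnaround (C−A): P0=20  P1=41  P2=10  P3=35  P4=33  P5=19
Turnaround times: P0=20, P1=41, P2=10, P3=35, P4=33, P5=19
Average turnaround = (20+41+10+35+33+19) / 6 = 158/6 = 26.33

26.33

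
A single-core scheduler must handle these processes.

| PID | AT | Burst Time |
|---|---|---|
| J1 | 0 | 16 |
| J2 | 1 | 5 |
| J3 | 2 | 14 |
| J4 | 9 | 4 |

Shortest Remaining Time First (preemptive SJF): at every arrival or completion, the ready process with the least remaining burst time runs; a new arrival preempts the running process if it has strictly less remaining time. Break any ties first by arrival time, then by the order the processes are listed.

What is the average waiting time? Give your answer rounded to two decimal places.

Schedule: | J1 0-1 | J2 1-6 | J3 6-9 | J4 9-13 | J3 13-24 | J1 24-39 |
Completion: J1=39  J2=6  J3=24  J4=13
Waiting times: J1=23, J2=0, J3=8, J4=0
Average waiting = (23+0+8+0) / 4 = 31/4 = 7.75

7.75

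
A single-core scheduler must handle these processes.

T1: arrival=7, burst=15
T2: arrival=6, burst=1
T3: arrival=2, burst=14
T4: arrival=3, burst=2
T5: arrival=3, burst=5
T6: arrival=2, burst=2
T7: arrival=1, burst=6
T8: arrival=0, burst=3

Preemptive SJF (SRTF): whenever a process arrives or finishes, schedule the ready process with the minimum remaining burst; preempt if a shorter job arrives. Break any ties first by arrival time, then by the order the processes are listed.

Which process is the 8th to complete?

Timeline: | T8 0-3 | T6 3-5 | T4 5-7 | T2 7-8 | T5 8-13 | T7 13-19 | T3 19-33 | T1 33-48 |
Completion: T1=48  T2=8  T3=33  T4=7  T5=13  T6=5  T7=19  T8=3
Finish order: T8 → T6 → T4 → T2 → T5 → T7 → T3 → T1

T1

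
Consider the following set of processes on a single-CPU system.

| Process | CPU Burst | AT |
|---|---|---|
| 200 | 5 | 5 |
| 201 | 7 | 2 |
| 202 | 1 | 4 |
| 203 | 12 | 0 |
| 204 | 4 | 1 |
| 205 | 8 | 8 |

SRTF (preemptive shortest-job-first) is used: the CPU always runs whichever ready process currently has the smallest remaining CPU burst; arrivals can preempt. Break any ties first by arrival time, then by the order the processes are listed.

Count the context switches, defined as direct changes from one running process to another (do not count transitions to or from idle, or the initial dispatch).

Timeline: | 203 0-1 | 204 1-5 | 202 5-6 | 200 6-11 | 201 11-18 | 205 18-26 | 203 26-37 |
Completion: 200=11  201=18  202=6  203=37  204=5  205=26
Turnaround (C−A): 200=6  201=16  202=2  203=37  204=4  205=18

6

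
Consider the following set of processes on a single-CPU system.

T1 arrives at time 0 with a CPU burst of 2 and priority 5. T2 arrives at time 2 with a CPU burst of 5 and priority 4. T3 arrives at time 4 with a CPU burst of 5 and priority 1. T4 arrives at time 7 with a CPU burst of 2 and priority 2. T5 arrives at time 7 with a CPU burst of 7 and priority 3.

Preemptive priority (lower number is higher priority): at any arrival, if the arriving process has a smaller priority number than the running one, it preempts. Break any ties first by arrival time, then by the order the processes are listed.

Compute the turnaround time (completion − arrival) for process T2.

19

Gantt: | T1 0-2 | T2 2-4 | T3 4-9 | T4 9-11 | T5 11-18 | T2 18-21 |
Completion: T1=2  T2=21  T3=9  T4=11  T5=18
Turnaround (C−A): T1=2  T2=19  T3=5  T4=4  T5=11
Turnaround(T2) = completion − arrival = 21 − 2 = 19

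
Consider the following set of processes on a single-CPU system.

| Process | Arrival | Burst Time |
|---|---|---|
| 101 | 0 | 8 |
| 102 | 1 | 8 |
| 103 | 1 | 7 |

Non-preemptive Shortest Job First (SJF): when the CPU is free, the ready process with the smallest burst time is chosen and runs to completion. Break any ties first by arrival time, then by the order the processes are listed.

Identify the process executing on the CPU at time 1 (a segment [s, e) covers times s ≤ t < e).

101

Timeline: | 101 0-8 | 103 8-15 | 102 15-23 |
Completion: 101=8  102=23  103=15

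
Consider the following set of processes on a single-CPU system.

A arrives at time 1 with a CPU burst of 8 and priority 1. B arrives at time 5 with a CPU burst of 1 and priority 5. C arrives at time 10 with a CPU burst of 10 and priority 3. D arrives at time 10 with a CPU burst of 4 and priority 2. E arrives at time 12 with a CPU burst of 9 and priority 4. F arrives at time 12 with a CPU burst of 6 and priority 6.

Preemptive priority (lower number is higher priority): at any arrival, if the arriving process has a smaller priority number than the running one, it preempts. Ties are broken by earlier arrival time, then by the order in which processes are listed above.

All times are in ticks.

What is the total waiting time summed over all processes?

Gantt: | idle 0-1 | A 1-9 | B 9-10 | D 10-14 | C 14-24 | E 24-33 | F 33-39 |
Completion: A=9  B=10  C=24  D=14  E=33  F=39
Turnaround (C−A): A=8  B=5  C=14  D=4  E=21  F=27
Waiting = turnaround − burst: A=0, B=4, C=4, D=0, E=12, F=21
Total waiting = 0 + 4 + 4 + 0 + 12 + 21 = 41

41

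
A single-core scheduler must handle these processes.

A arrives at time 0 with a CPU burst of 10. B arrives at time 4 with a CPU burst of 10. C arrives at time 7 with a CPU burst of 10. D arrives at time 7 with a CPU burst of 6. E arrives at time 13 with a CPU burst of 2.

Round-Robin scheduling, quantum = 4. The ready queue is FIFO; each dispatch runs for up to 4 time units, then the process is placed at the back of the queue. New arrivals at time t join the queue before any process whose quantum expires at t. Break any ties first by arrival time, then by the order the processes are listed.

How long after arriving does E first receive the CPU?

13

Schedule: | A 0-4 | B 4-8 | A 8-12 | C 12-16 | D 16-20 | B 20-24 | A 24-26 | E 26-28 | C 28-32 | D 32-34 | B 34-36 | C 36-38 |
Completion: A=26  B=36  C=38  D=34  E=28
Turnaround (C−A): A=26  B=32  C=31  D=27  E=15
Response(E) = first start − arrival = 26 − 13 = 13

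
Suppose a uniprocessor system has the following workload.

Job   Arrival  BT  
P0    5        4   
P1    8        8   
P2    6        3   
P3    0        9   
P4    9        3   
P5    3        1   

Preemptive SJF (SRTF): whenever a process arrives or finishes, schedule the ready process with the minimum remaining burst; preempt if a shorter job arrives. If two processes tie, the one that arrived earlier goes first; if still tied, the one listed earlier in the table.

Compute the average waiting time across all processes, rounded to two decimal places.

Gantt: | P3 0-3 | P5 3-4 | P3 4-5 | P0 5-9 | P2 9-12 | P4 12-15 | P3 15-20 | P1 20-28 |
Completion: P0=9  P1=28  P2=12  P3=20  P4=15  P5=4
Waiting times: P0=0, P1=12, P2=3, P3=11, P4=3, P5=0
Average waiting = (0+12+3+11+3+0) / 6 = 29/6 = 4.83

4.83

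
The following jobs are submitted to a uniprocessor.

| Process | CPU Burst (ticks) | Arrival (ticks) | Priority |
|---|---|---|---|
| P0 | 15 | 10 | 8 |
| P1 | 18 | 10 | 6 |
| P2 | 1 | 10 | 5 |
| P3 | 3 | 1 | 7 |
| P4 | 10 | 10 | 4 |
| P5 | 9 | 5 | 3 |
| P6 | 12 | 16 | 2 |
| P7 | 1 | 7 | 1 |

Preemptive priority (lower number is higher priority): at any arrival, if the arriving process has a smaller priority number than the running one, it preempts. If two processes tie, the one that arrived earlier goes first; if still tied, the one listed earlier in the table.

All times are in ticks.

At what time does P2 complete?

38

Schedule: | idle 0-1 | P3 1-4 | idle 4-5 | P5 5-7 | P7 7-8 | P5 8-15 | P4 15-16 | P6 16-28 | P4 28-37 | P2 37-38 | P1 38-56 | P0 56-71 |
Completion: P0=71  P1=56  P2=38  P3=4  P4=37  P5=15  P6=28  P7=8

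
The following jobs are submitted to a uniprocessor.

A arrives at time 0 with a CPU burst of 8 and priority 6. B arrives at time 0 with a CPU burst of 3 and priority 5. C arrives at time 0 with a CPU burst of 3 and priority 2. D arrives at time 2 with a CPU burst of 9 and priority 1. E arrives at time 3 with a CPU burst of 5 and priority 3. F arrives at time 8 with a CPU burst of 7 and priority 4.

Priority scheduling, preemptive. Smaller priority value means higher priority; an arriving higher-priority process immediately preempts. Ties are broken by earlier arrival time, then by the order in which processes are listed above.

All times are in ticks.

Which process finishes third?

E

Schedule: | C 0-2 | D 2-11 | C 11-12 | E 12-17 | F 17-24 | B 24-27 | A 27-35 |
Completion: A=35  B=27  C=12  D=11  E=17  F=24
Turnaround (C−A): A=35  B=27  C=12  D=9  E=14  F=16
Finish order: D → C → E → F → B → A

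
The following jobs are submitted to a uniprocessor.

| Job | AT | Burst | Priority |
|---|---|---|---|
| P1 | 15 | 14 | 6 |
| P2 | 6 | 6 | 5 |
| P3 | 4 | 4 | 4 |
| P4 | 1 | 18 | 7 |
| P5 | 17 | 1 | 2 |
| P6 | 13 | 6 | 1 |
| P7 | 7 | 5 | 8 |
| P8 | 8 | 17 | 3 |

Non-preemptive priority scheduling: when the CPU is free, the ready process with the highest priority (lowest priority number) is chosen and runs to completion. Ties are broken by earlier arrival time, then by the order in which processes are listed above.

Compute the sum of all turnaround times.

281

Schedule: | idle 0-1 | P4 1-19 | P6 19-25 | P5 25-26 | P8 26-43 | P3 43-47 | P2 47-53 | P1 53-67 | P7 67-72 |
Completion: P1=67  P2=53  P3=47  P4=19  P5=26  P6=25  P7=72  P8=43
Turnaround (C−A): P1=52  P2=47  P3=43  P4=18  P5=9  P6=12  P7=65  P8=35
Turnaround = completion − arrival: P1=52, P2=47, P3=43, P4=18, P5=9, P6=12, P7=65, P8=35
Total turnaround = 52 + 47 + 43 + 18 + 9 + 12 + 65 + 35 = 281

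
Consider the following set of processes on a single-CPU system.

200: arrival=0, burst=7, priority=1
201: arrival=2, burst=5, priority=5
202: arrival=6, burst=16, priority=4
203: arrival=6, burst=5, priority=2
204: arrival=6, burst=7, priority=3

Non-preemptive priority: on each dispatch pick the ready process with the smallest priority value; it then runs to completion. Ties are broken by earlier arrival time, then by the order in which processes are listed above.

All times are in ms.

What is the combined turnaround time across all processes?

93

Timeline: | 200 0-7 | 203 7-12 | 204 12-19 | 202 19-35 | 201 35-40 |
Completion: 200=7  201=40  202=35  203=12  204=19
Turnaround (C−A): 200=7  201=38  202=29  203=6  204=13
Turnaround = completion − arrival: 200=7, 201=38, 202=29, 203=6, 204=13
Total turnaround = 7 + 38 + 29 + 6 + 13 = 93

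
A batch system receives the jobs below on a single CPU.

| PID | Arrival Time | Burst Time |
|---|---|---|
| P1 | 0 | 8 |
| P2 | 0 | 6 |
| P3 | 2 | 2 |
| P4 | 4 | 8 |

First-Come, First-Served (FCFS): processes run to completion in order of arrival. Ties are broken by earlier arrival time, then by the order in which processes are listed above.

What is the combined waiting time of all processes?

Timeline: | P1 0-8 | P2 8-14 | P3 14-16 | P4 16-24 |
Completion: P1=8  P2=14  P3=16  P4=24
Turnaround (C−A): P1=8  P2=14  P3=14  P4=20
Waiting = turnaround − burst: P1=0, P2=8, P3=12, P4=12
Total waiting = 0 + 8 + 12 + 12 = 32

32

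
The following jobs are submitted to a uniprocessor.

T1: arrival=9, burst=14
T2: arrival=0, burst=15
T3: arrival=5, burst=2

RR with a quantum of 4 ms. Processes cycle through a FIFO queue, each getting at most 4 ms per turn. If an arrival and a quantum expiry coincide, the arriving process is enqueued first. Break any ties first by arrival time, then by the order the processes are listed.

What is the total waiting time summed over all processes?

Schedule: | T2 0-8 | T3 8-10 | T2 10-14 | T1 14-18 | T2 18-21 | T1 21-31 |
Completion: T1=31  T2=21  T3=10
Turnaround (C−A): T1=22  T2=21  T3=5
Waiting = turnaround − burst: T1=8, T2=6, T3=3
Total waiting = 8 + 6 + 3 = 17

17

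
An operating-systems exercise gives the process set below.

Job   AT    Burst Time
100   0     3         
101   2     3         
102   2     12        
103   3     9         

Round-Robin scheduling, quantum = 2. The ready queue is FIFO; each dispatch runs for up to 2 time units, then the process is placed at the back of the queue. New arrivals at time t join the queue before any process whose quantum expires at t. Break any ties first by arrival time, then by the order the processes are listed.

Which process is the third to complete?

103

Timeline: | 100 0-2 | 101 2-4 | 102 4-6 | 100 6-7 | 103 7-9 | 101 9-10 | 102 10-12 | 103 12-14 | 102 14-16 | 103 16-18 | 102 18-20 | 103 20-22 | 102 22-24 | 103 24-25 | 102 25-27 |
Completion: 100=7  101=10  102=27  103=25
Turnaround (C−A): 100=7  101=8  102=25  103=22
Finish order: 100 → 101 → 103 → 102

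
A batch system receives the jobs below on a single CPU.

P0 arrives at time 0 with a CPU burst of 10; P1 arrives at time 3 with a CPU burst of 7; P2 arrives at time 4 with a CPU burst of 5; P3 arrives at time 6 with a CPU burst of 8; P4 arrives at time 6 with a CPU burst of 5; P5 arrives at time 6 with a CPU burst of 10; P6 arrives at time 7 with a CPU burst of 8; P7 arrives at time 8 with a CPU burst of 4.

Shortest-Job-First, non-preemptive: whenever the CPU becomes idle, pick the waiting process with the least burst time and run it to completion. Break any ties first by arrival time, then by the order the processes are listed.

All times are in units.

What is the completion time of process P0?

Timeline: | P0 0-10 | P7 10-14 | P2 14-19 | P4 19-24 | P1 24-31 | P3 31-39 | P6 39-47 | P5 47-57 |
Completion: P0=10  P1=31  P2=19  P3=39  P4=24  P5=57  P6=47  P7=14
Turnaround (C−A): P0=10  P1=28  P2=15  P3=33  P4=18  P5=51  P6=40  P7=6

10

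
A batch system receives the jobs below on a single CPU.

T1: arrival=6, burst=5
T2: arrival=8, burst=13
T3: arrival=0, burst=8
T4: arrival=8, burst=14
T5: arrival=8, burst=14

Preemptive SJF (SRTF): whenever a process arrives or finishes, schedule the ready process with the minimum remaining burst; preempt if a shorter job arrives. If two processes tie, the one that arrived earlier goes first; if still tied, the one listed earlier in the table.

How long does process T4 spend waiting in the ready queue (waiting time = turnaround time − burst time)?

Schedule: | T3 0-8 | T1 8-13 | T2 13-26 | T4 26-40 | T5 40-54 |
Completion: T1=13  T2=26  T3=8  T4=40  T5=54
Turnaround (C−A): T1=7  T2=18  T3=8  T4=32  T5=46
Waiting(T4) = turnaround − burst = 32 − 14 = 18

18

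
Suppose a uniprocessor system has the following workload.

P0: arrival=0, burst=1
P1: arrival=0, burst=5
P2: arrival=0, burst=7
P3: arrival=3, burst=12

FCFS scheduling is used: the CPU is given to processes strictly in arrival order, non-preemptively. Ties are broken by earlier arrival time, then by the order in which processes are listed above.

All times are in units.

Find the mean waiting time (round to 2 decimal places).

Gantt: | P0 0-1 | P1 1-6 | P2 6-13 | P3 13-25 |
Completion: P0=1  P1=6  P2=13  P3=25
Turnaround (C−A): P0=1  P1=6  P2=13  P3=22
Waiting times: P0=0, P1=1, P2=6, P3=10
Average waiting = (0+1+6+10) / 4 = 17/4 = 4.25

4.25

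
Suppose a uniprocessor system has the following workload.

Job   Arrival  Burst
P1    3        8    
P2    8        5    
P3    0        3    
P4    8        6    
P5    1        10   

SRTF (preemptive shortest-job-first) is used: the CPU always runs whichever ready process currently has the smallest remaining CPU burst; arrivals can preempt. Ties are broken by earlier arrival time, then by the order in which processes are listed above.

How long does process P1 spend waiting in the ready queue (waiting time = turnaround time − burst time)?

0

Timeline: | P3 0-3 | P1 3-11 | P2 11-16 | P4 16-22 | P5 22-32 |
Completion: P1=11  P2=16  P3=3  P4=22  P5=32
Waiting(P1) = turnaround − burst = 8 − 8 = 0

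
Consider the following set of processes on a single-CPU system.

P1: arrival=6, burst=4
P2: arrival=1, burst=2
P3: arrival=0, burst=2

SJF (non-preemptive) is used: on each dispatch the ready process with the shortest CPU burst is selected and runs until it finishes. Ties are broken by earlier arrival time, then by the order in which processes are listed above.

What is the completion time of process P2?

Gantt: | P3 0-2 | P2 2-4 | idle 4-6 | P1 6-10 |
Completion: P1=10  P2=4  P3=2
Turnaround (C−A): P1=4  P2=3  P3=2

4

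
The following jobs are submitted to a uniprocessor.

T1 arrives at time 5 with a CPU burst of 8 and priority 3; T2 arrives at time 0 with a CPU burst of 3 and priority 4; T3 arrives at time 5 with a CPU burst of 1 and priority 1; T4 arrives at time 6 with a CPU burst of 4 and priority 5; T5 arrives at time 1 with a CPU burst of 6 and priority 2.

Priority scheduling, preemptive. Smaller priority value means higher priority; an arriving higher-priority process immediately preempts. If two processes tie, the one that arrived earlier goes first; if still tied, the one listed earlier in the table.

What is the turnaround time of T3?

1

Schedule: | T2 0-1 | T5 1-5 | T3 5-6 | T5 6-8 | T1 8-16 | T2 16-18 | T4 18-22 |
Completion: T1=16  T2=18  T3=6  T4=22  T5=8
Turnaround (C−A): T1=11  T2=18  T3=1  T4=16  T5=7
Turnaround(T3) = completion − arrival = 6 − 5 = 1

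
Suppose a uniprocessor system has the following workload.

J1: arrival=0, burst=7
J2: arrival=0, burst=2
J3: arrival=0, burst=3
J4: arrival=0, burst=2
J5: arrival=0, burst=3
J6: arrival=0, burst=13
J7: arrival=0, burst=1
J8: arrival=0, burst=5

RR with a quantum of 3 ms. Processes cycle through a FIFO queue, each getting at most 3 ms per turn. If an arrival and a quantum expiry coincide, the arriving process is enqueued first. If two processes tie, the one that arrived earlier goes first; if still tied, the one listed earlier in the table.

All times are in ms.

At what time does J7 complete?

17

Schedule: | J1 0-3 | J2 3-5 | J3 5-8 | J4 8-10 | J5 10-13 | J6 13-16 | J7 16-17 | J8 17-20 | J1 20-23 | J6 23-26 | J8 26-28 | J1 28-29 | J6 29-36 |
Completion: J1=29  J2=5  J3=8  J4=10  J5=13  J6=36  J7=17  J8=28
Turnaround (C−A): J1=29  J2=5  J3=8  J4=10  J5=13  J6=36  J7=17  J8=28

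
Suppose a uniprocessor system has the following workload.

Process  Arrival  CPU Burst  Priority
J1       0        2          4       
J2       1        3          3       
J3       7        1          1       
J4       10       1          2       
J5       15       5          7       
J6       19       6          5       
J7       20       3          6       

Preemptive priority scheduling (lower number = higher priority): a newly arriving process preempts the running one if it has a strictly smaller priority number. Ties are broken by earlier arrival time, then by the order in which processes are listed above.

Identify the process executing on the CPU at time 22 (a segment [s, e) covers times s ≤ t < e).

J6

Timeline: | J1 0-1 | J2 1-4 | J1 4-5 | idle 5-7 | J3 7-8 | idle 8-10 | J4 10-11 | idle 11-15 | J5 15-19 | J6 19-25 | J7 25-28 | J5 28-29 |
Completion: J1=5  J2=4  J3=8  J4=11  J5=29  J6=25  J7=28
Turnaround (C−A): J1=5  J2=3  J3=1  J4=1  J5=14  J6=6  J7=8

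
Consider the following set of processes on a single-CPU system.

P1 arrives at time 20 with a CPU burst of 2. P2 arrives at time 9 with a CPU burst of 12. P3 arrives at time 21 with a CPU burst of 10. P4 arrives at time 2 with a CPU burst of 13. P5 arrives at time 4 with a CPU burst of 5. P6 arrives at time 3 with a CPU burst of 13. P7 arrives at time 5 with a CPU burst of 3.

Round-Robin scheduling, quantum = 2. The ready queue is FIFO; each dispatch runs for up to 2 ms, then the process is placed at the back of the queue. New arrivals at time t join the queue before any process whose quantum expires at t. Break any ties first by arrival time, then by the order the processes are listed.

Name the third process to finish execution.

P1

Schedule: | idle 0-2 | P4 2-4 | P6 4-6 | P5 6-8 | P4 8-10 | P7 10-12 | P6 12-14 | P5 14-16 | P2 16-18 | P4 18-20 | P7 20-21 | P6 21-23 | P5 23-24 | P2 24-26 | P1 26-28 | P4 28-30 | P3 30-32 | P6 32-34 | P2 34-36 | P4 36-38 | P3 38-40 | P6 40-42 | P2 42-44 | P4 44-46 | P3 46-48 | P6 48-50 | P2 50-52 | P4 52-53 | P3 53-55 | P6 55-56 | P2 56-58 | P3 58-60 |
Completion: P1=28  P2=58  P3=60  P4=53  P5=24  P6=56  P7=21
Finish order: P7 → P5 → P1 → P4 → P6 → P2 → P3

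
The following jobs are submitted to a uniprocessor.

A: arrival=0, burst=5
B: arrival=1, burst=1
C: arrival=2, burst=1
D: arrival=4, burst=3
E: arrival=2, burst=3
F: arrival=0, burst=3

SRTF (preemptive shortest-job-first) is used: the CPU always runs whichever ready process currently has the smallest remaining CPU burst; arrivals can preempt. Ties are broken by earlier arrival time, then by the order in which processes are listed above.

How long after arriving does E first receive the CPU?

3

Timeline: | F 0-1 | B 1-2 | C 2-3 | F 3-5 | E 5-8 | D 8-11 | A 11-16 |
Completion: A=16  B=2  C=3  D=11  E=8  F=5
Response(E) = first start − arrival = 5 − 2 = 3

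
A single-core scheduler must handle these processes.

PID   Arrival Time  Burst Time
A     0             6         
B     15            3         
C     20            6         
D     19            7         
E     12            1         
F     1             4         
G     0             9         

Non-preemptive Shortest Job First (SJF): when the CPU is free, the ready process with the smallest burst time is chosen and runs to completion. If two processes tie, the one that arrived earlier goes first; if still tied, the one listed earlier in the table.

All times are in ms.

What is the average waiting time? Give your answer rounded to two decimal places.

5.71

Timeline: | A 0-6 | F 6-10 | G 10-19 | E 19-20 | B 20-23 | C 23-29 | D 29-36 |
Completion: A=6  B=23  C=29  D=36  E=20  F=10  G=19
Turnaround (C−A): A=6  B=8  C=9  D=17  E=8  F=9  G=19
Waiting times: A=0, B=5, C=3, D=10, E=7, F=5, G=10
Average waiting = (0+5+3+10+7+5+10) / 7 = 40/7 = 5.71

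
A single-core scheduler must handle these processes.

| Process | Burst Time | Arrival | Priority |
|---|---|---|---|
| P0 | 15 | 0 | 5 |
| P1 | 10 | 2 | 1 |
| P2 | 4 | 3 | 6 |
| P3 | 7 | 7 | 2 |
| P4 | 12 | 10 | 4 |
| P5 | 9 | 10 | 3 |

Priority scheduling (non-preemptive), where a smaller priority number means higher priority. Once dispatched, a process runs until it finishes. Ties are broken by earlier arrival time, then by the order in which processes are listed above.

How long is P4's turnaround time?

43

Timeline: | P0 0-15 | P1 15-25 | P3 25-32 | P5 32-41 | P4 41-53 | P2 53-57 |
Completion: P0=15  P1=25  P2=57  P3=32  P4=53  P5=41
Turnaround(P4) = completion − arrival = 53 − 10 = 43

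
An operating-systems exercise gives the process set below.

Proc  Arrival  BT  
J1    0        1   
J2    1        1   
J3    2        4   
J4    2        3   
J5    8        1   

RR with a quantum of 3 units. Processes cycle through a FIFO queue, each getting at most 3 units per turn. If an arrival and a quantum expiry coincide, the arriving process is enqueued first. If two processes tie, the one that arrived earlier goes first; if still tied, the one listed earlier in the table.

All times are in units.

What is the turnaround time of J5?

Gantt: | J1 0-1 | J2 1-2 | J3 2-5 | J4 5-8 | J3 8-9 | J5 9-10 |
Completion: J1=1  J2=2  J3=9  J4=8  J5=10
Turnaround(J5) = completion − arrival = 10 − 8 = 2

2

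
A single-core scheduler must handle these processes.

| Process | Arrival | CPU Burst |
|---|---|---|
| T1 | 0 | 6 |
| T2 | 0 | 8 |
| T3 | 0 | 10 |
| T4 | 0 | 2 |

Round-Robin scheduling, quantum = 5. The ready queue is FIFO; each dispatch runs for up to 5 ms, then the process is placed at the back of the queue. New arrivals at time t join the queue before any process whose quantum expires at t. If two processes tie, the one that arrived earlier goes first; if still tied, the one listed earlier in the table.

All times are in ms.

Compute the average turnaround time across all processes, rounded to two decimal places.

Timeline: | T1 0-5 | T2 5-10 | T3 10-15 | T4 15-17 | T1 17-18 | T2 18-21 | T3 21-26 |
Completion: T1=18  T2=21  T3=26  T4=17
Turnaround (C−A): T1=18  T2=21  T3=26  T4=17
Turnaround times: T1=18, T2=21, T3=26, T4=17
Average turnaround = (18+21+26+17) / 4 = 82/4 = 20.50

20.50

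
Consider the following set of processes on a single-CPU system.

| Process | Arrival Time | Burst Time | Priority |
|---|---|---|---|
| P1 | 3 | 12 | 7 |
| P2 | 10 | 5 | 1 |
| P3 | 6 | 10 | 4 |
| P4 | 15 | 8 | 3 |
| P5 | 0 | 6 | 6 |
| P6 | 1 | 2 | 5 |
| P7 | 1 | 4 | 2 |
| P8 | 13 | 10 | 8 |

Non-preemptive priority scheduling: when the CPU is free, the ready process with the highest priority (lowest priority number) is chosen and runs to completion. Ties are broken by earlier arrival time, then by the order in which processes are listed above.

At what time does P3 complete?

Gantt: | P5 0-6 | P7 6-10 | P2 10-15 | P4 15-23 | P3 23-33 | P6 33-35 | P1 35-47 | P8 47-57 |
Completion: P1=47  P2=15  P3=33  P4=23  P5=6  P6=35  P7=10  P8=57
Turnaround (C−A): P1=44  P2=5  P3=27  P4=8  P5=6  P6=34  P7=9  P8=44

33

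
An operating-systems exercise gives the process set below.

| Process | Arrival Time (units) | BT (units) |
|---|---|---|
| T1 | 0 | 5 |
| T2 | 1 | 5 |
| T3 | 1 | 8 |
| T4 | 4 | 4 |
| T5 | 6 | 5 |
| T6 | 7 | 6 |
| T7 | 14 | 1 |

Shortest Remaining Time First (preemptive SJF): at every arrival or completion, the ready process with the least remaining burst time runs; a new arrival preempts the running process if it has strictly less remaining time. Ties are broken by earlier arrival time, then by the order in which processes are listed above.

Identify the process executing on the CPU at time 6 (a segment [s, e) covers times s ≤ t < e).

Schedule: | T1 0-5 | T4 5-9 | T2 9-14 | T7 14-15 | T5 15-20 | T6 20-26 | T3 26-34 |
Completion: T1=5  T2=14  T3=34  T4=9  T5=20  T6=26  T7=15

T4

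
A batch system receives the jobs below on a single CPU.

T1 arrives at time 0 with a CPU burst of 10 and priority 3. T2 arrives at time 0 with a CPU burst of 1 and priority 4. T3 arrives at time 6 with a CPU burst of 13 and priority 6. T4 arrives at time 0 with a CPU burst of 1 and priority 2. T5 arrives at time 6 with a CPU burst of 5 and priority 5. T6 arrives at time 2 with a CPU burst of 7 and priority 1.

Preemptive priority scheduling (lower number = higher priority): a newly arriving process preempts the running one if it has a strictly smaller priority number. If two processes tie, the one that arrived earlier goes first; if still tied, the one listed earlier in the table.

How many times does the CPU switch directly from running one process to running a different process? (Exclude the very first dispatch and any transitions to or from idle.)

Gantt: | T4 0-1 | T1 1-2 | T6 2-9 | T1 9-18 | T2 18-19 | T5 19-24 | T3 24-37 |
Completion: T1=18  T2=19  T3=37  T4=1  T5=24  T6=9
Turnaround (C−A): T1=18  T2=19  T3=31  T4=1  T5=18  T6=7

6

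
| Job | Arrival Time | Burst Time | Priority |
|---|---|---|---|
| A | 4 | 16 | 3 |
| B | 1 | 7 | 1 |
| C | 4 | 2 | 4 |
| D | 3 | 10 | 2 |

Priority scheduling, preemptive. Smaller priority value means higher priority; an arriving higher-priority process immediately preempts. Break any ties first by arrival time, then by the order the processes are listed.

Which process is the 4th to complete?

Gantt: | idle 0-1 | B 1-8 | D 8-18 | A 18-34 | C 34-36 |
Completion: A=34  B=8  C=36  D=18
Turnaround (C−A): A=30  B=7  C=32  D=15
Finish order: B → D → A → C

C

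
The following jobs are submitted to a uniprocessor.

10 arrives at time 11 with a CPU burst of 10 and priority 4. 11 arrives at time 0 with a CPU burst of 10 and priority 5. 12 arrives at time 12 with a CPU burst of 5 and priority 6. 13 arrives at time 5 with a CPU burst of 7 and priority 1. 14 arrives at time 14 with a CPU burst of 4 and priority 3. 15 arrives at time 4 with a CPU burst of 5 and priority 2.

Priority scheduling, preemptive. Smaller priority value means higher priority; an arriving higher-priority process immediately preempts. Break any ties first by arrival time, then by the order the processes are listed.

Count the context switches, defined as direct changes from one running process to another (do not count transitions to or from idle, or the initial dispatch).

Schedule: | 11 0-4 | 15 4-5 | 13 5-12 | 15 12-16 | 14 16-20 | 10 20-30 | 11 30-36 | 12 36-41 |
Completion: 10=30  11=36  12=41  13=12  14=20  15=16

7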